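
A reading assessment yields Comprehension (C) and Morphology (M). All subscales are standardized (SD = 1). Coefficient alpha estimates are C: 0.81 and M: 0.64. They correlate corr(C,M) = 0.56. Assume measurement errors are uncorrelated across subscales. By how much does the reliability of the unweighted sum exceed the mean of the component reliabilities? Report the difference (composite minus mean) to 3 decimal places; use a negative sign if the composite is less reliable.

0.099

Var(sum) = 2 + 1.12 = 3.12; true-score variance = 1.45 + 1.12 = 2.57; composite reliability = 0.8237.
Mean component reliability = 0.7250.
Difference = 0.8237 − 0.7250 = 0.099.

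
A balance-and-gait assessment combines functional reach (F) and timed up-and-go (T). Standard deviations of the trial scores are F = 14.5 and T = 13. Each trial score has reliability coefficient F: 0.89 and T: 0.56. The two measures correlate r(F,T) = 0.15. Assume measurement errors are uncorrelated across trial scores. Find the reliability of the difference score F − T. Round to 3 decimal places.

0.698

Var(F−T) = 14.5² + 13² − 2·14.5·13·0.15 = 379.25 − 56.55 = 322.7.
With uncorrelated errors the cross-covariances are all true-score covariance, so they carry over unchanged; only the diagonal terms shrink to ρᵢσᵢ².
True-score variance = [14.5²·0.89 + 13²·0.56] − 56.55 = 281.763 − 56.55 = 225.213.
Reliability = 225.213 / 322.7 = 0.698.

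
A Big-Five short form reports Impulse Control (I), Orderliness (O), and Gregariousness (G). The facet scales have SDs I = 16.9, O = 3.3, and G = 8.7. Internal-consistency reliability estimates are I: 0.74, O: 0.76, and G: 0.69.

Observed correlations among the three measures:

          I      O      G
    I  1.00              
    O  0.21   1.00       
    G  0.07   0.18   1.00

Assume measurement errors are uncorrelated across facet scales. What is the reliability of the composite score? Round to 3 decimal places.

0.765

Var(I+O+G) = 16.9² + 3.3² + 8.7² + 2·[16.9·3.3·0.21 + 16.9·8.7·0.07 + 3.3·8.7·0.18] = 372.19 + 54.3432 = 426.533.
With uncorrelated errors the cross-covariances are all true-score covariance, so they carry over unchanged; only the diagonal terms shrink to ρᵢσᵢ².
True-score variance = [16.9²·0.74 + 3.3²·0.76 + 8.7²·0.69] + 54.3432 = 271.854 + 54.3432 = 326.197.
Reliability = 326.197 / 426.533 = 0.765.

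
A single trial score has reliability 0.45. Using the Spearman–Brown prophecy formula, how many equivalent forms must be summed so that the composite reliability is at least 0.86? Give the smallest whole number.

k ≥ ρ*(1−ρ₁)/(ρ₁(1−ρ*)) = 0.86·0.55 / (0.45·0.14) = 7.508.
Smallest integer k = 8.

8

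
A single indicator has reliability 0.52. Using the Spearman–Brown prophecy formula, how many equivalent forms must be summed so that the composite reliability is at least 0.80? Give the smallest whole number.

4

k ≥ ρ*(1−ρ₁)/(ρ₁(1−ρ*)) = 0.80·0.48 / (0.52·0.20) = 3.692.
Smallest integer k = 4.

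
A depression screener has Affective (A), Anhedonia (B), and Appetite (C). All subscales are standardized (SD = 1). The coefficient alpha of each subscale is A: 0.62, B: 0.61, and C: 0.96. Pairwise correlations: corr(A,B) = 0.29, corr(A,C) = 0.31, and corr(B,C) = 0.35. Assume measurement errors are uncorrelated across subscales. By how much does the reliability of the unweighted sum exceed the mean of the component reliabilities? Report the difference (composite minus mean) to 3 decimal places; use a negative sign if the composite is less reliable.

0.105

Var(sum) = 3 + 1.9 = 4.9; true-score variance = 2.19 + 1.9 = 4.09; composite reliability = 0.8347.
Mean component reliability = 0.7300.
Difference = 0.8347 − 0.7300 = 0.105.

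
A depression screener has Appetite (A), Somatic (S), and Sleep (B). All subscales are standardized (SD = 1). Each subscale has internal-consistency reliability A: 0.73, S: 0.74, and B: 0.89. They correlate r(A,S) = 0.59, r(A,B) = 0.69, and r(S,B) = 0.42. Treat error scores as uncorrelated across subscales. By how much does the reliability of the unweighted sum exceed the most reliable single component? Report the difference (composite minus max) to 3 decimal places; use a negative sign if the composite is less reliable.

Var(sum) = 3 + 3.4 = 6.4; true-score variance = 2.36 + 3.4 = 5.76; composite reliability = 0.9000.
Max component reliability = 0.8900.
Difference = 0.9000 − 0.8900 = 0.010.

0.010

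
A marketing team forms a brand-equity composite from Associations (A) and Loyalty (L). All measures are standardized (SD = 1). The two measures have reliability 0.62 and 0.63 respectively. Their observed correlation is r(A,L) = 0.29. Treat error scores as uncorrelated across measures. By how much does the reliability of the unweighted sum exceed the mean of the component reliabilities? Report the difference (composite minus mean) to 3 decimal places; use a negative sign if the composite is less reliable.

0.084

Var(sum) = 2 + 0.58 = 2.58; true-score variance = 1.25 + 0.58 = 1.83; composite reliability = 0.7093.
Mean component reliability = 0.6250.
Difference = 0.7093 − 0.6250 = 0.084.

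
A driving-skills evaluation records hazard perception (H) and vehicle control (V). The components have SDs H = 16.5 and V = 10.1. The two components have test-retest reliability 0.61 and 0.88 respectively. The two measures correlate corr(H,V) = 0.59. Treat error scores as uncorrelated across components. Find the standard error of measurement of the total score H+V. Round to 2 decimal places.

10.88

Var(total) = 374.26 + 196.647 = 570.907.
True-score variance = 255.841 + 196.647 = 452.488, so reliability = 0.7926.
Error variance = 570.907 − 452.488 = 118.419; SEM = √118.419 = 10.88.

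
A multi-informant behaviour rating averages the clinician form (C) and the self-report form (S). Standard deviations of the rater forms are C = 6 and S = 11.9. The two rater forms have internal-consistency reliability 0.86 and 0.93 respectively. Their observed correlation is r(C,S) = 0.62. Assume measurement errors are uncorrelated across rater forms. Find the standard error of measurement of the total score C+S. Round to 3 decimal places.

3.867

Var(total) = 177.61 + 88.536 = 266.146.
True-score variance = 162.657 + 88.536 = 251.193, so reliability = 0.9438.
Error variance = 266.146 − 251.193 = 14.9527; SEM = √14.9527 = 3.867.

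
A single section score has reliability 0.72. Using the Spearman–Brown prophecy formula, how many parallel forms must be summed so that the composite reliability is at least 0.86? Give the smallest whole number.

3

k ≥ ρ*(1−ρ₁)/(ρ₁(1−ρ*)) = 0.86·0.28 / (0.72·0.14) = 2.389.
Smallest integer k = 3.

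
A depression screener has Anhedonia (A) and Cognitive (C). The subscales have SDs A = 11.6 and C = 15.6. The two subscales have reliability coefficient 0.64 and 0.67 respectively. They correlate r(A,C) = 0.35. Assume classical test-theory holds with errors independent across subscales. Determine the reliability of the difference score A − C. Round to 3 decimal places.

0.488

Var(A−C) = 11.6² + 15.6² − 2·11.6·15.6·0.35 = 377.92 − 126.672 = 251.248.
Because errors are independent across components, Cov(Tᵢ,Tⱼ) = Cov(Xᵢ,Xⱼ); the off-diagonal part of the true-score variance is the same as above.
True-score variance = [11.6²·0.64 + 15.6²·0.67] − 126.672 = 249.17 − 126.672 = 122.498.
Reliability = 122.498 / 251.248 = 0.488.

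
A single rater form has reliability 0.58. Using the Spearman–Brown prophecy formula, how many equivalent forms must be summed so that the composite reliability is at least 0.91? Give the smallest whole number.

k ≥ ρ*(1−ρ₁)/(ρ₁(1−ρ*)) = 0.91·0.42 / (0.58·0.09) = 7.322.
Smallest integer k = 8.

8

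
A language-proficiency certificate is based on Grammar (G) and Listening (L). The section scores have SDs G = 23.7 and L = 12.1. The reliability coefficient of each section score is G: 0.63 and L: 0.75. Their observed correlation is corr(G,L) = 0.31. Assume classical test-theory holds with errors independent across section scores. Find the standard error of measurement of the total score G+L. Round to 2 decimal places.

Var(total) = 708.1 + 177.797 = 885.897.
True-score variance = 463.672 + 177.797 = 641.47, so reliability = 0.7241.
Error variance = 885.897 − 641.47 = 244.428; SEM = √244.428 = 15.63.

15.63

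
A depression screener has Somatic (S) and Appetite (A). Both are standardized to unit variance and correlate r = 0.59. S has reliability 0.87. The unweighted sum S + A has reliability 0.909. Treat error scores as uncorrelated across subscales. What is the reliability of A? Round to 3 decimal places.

Var(S+A) = 2 + 2·0.59 = 3.180.
True-score variance = ρ_S + ρ_A + 2·0.59, so 0.909 = (0.87 + ρ_A + 1.18) / 3.180.
ρ_A = 0.909·3.180 − 0.87 − 1.18 = 0.841.

0.841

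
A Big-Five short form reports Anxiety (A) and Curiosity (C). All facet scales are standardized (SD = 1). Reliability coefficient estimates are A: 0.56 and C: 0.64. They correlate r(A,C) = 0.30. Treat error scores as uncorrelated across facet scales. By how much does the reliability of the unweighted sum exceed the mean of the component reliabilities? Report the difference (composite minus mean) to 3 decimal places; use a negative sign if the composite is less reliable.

Var(sum) = 2 + 0.6 = 2.6; true-score variance = 1.2 + 0.6 = 1.8; composite reliability = 0.6923.
Mean component reliability = 0.6000.
Difference = 0.6923 − 0.6000 = 0.092.

0.092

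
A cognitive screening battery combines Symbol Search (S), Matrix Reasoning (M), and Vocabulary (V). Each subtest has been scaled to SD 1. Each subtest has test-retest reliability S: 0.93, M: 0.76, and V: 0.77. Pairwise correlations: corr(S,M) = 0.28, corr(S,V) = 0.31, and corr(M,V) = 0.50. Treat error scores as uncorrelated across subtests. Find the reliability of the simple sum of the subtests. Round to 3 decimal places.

Var(S+M+V) = 3 + 2·[0.28 + 0.31 + 0.50] = 3 + 2.18 = 5.18.
Under uncorrelated errors the observed covariances equal the true-score covariances, so only the own-variance terms attenuate.
True-score variance = [0.93 + 0.76 + 0.77] + 2.18 = 2.46 + 2.18 = 4.64.
Reliability = 4.64 / 5.18 = 0.896.

0.896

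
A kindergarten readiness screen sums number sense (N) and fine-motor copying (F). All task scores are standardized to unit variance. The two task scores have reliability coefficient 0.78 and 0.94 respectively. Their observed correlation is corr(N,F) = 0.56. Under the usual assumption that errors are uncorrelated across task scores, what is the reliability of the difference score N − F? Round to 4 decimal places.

0.6818

Var(N−F) = 1 + 1 − 2·0.56 = 2 − 1.12 = 0.88.
With uncorrelated errors the cross-covariances are all true-score covariance, so they carry over unchanged; only the diagonal terms shrink to ρᵢσᵢ².
True-score variance = [0.78 + 0.94] − 1.12 = 1.72 − 1.12 = 0.6.
Reliability = 0.6 / 0.88 = 0.6818.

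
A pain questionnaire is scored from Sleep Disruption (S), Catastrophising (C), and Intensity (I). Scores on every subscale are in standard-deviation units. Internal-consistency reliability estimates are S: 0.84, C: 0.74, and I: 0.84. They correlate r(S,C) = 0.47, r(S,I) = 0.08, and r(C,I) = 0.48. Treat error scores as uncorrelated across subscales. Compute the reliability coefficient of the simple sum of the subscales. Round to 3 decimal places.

0.885

Var(S+C+I) = 3 + 2·[0.47 + 0.08 + 0.48] = 3 + 2.06 = 5.06.
With uncorrelated errors the cross-covariances are all true-score covariance, so they carry over unchanged; only the diagonal terms shrink to ρᵢσᵢ².
True-score variance = [0.84 + 0.74 + 0.84] + 2.06 = 2.42 + 2.06 = 4.48.
Reliability = 4.48 / 5.06 = 0.885.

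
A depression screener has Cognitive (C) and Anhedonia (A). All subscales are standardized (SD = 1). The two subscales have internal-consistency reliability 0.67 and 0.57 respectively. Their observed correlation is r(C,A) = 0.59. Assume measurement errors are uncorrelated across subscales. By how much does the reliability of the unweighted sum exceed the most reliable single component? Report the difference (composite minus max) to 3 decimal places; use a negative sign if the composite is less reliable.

0.091

Var(sum) = 2 + 1.18 = 3.18; true-score variance = 1.24 + 1.18 = 2.42; composite reliability = 0.7610.
Max component reliability = 0.6700.
Difference = 0.7610 − 0.6700 = 0.091.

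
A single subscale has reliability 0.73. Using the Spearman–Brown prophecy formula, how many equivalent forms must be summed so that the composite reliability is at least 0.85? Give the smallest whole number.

3

k ≥ ρ*(1−ρ₁)/(ρ₁(1−ρ*)) = 0.85·0.27 / (0.73·0.15) = 2.096.
Smallest integer k = 3.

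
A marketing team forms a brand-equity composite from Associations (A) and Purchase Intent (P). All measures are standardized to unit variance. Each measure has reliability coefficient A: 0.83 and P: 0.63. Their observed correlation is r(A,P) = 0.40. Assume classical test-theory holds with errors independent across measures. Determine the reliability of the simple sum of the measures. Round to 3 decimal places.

Var(A+P) = 2 + 2·[0.40] = 2 + 0.8 = 2.8.
Because errors are independent across components, Cov(Tᵢ,Tⱼ) = Cov(Xᵢ,Xⱼ); the off-diagonal part of the true-score variance is the same as above.
True-score variance = [0.83 + 0.63] + 0.8 = 1.46 + 0.8 = 2.26.
Reliability = 2.26 / 2.8 = 0.807.

0.807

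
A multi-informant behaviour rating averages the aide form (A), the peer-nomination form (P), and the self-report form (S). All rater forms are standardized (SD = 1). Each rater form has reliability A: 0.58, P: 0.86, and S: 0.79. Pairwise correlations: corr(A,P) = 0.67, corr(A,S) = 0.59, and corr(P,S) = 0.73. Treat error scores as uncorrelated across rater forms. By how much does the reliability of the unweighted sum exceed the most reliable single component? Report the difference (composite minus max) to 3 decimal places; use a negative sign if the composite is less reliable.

Var(sum) = 3 + 3.98 = 6.98; true-score variance = 2.23 + 3.98 = 6.21; composite reliability = 0.8897.
Max component reliability = 0.8600.
Difference = 0.8897 − 0.8600 = 0.030.

0.030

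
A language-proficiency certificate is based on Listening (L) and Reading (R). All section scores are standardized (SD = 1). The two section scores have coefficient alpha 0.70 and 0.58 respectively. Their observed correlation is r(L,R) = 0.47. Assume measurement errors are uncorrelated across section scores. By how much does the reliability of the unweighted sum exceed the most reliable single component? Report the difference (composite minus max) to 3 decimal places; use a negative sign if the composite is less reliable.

Var(sum) = 2 + 0.94 = 2.94; true-score variance = 1.28 + 0.94 = 2.22; composite reliability = 0.7551.
Max component reliability = 0.7000.
Difference = 0.7551 − 0.7000 = 0.055.

0.055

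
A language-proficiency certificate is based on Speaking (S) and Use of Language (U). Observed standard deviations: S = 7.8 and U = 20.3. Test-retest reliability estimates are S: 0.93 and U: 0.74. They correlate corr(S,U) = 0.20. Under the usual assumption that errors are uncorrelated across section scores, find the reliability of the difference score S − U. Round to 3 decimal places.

Var(S−U) = 7.8² + 20.3² − 2·7.8·20.3·0.20 = 472.93 − 63.336 = 409.594.
Under uncorrelated errors the observed covariances equal the true-score covariances, so only the own-variance terms attenuate.
True-score variance = [7.8²·0.93 + 20.3²·0.74] − 63.336 = 361.528 − 63.336 = 298.192.
Reliability = 298.192 / 409.594 = 0.728.

0.728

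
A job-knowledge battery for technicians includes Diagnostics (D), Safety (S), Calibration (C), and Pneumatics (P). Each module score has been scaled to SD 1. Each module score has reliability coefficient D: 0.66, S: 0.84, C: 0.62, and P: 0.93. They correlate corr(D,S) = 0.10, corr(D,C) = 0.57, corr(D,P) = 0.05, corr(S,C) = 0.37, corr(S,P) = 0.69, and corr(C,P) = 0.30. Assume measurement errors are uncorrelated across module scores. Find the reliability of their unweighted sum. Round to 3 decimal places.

Var(D+S+C+P) = 4 + 2·[0.10 + 0.57 + 0.05 + 0.37 + 0.69 + 0.30] = 4 + 4.16 = 8.16.
With uncorrelated errors the cross-covariances are all true-score covariance, so they carry over unchanged; only the diagonal terms shrink to ρᵢσᵢ².
True-score variance = [0.66 + 0.84 + 0.62 + 0.93] + 4.16 = 3.05 + 4.16 = 7.21.
Reliability = 7.21 / 8.16 = 0.884.

0.884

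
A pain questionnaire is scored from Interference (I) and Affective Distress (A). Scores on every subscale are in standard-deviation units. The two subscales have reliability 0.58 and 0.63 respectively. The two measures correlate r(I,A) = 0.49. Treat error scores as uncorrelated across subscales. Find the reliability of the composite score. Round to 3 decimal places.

0.735

Var(I+A) = 2 + 2·[0.49] = 2 + 0.98 = 2.98.
Under uncorrelated errors the observed covariances equal the true-score covariances, so only the own-variance terms attenuate.
True-score variance = [0.58 + 0.63] + 0.98 = 1.21 + 0.98 = 2.19.
Reliability = 2.19 / 2.98 = 0.735.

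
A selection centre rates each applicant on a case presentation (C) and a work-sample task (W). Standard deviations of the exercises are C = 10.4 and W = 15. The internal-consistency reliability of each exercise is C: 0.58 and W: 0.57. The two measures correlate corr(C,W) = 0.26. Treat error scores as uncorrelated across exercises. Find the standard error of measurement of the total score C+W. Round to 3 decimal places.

11.924

Var(total) = 333.16 + 81.12 = 414.28.
True-score variance = 190.983 + 81.12 = 272.103, so reliability = 0.6568.
Error variance = 414.28 − 272.103 = 142.177; SEM = √142.177 = 11.924.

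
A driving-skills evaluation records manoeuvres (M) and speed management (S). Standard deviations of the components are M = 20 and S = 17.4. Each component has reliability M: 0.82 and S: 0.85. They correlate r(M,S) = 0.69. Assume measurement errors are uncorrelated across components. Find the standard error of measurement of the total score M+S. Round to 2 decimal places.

Var(total) = 702.76 + 480.24 = 1183.
True-score variance = 585.346 + 480.24 = 1065.59, so reliability = 0.9007.
Error variance = 1183 − 1065.59 = 117.414; SEM = √117.414 = 10.84.

10.84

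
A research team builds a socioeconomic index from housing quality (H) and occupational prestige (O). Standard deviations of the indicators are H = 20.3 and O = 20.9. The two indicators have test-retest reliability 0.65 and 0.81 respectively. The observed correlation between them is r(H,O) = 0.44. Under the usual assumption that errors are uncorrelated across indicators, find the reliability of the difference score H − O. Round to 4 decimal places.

Var(H−O) = 20.3² + 20.9² − 2·20.3·20.9·0.44 = 848.9 − 373.358 = 475.542.
Under uncorrelated errors the observed covariances equal the true-score covariances, so only the own-variance terms attenuate.
True-score variance = [20.3²·0.65 + 20.9²·0.81] − 373.358 = 621.675 − 373.358 = 248.317.
Reliability = 248.317 / 475.542 = 0.5222.

0.5222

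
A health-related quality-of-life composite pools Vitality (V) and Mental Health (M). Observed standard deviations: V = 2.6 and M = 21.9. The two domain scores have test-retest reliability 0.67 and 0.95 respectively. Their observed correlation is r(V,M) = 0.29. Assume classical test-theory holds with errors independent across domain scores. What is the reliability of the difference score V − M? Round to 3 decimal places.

0.942

Var(V−M) = 2.6² + 21.9² − 2·2.6·21.9·0.29 = 486.37 − 33.0252 = 453.345.
With uncorrelated errors the cross-covariances are all true-score covariance, so they carry over unchanged; only the diagonal terms shrink to ρᵢσᵢ².
True-score variance = [2.6²·0.67 + 21.9²·0.95] − 33.0252 = 460.159 − 33.0252 = 427.133.
Reliability = 427.133 / 453.345 = 0.942.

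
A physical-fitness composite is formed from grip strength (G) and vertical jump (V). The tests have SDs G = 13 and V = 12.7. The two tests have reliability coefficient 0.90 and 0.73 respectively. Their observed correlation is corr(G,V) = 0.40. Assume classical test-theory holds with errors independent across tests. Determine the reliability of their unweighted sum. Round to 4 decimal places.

Var(G+V) = 13² + 12.7² + 2·[13·12.7·0.40] = 330.29 + 132.08 = 462.37.
With uncorrelated errors the cross-covariances are all true-score covariance, so they carry over unchanged; only the diagonal terms shrink to ρᵢσᵢ².
True-score variance = [13²·0.90 + 12.7²·0.73] + 132.08 = 269.842 + 132.08 = 401.922.
Reliability = 401.922 / 462.37 = 0.8693.

0.8693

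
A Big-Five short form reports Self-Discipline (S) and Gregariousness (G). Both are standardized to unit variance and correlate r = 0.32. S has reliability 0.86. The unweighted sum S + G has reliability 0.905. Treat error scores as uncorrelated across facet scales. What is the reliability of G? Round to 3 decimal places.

Var(S+G) = 2 + 2·0.32 = 2.640.
True-score variance = ρ_S + ρ_G + 2·0.32, so 0.905 = (0.86 + ρ_G + 0.64) / 2.640.
ρ_G = 0.905·2.640 − 0.86 − 0.64 = 0.889.

0.889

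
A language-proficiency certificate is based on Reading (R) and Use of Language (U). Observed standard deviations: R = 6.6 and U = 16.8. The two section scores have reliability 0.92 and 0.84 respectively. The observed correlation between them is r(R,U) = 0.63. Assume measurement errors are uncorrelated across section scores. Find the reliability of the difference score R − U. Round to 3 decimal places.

Var(R−U) = 6.6² + 16.8² − 2·6.6·16.8·0.63 = 325.8 − 139.709 = 186.091.
Because errors are independent across components, Cov(Tᵢ,Tⱼ) = Cov(Xᵢ,Xⱼ); the off-diagonal part of the true-score variance is the same as above.
True-score variance = [6.6²·0.92 + 16.8²·0.84] − 139.709 = 277.157 − 139.709 = 137.448.
Reliability = 137.448 / 186.091 = 0.739.

0.739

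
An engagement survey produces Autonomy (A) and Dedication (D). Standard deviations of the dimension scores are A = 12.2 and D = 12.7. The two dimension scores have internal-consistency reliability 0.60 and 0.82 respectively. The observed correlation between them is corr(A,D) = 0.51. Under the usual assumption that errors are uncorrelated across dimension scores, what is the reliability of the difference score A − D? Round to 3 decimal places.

0.418

Var(A−D) = 12.2² + 12.7² − 2·12.2·12.7·0.51 = 310.13 − 158.039 = 152.091.
Under uncorrelated errors the observed covariances equal the true-score covariances, so only the own-variance terms attenuate.
True-score variance = [12.2²·0.60 + 12.7²·0.82] − 158.039 = 221.562 − 158.039 = 63.523.
Reliability = 63.523 / 152.091 = 0.418.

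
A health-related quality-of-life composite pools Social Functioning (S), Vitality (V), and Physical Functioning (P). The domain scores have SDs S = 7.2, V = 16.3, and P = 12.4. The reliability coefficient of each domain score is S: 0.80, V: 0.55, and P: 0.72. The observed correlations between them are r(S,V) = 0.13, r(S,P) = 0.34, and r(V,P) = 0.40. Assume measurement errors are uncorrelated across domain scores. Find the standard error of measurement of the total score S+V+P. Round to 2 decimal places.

13.15

Var(total) = 471.29 + 252.92 = 724.21.
True-score variance = 298.309 + 252.92 = 551.229, so reliability = 0.7611.
Error variance = 724.21 − 551.229 = 172.981; SEM = √172.981 = 13.15.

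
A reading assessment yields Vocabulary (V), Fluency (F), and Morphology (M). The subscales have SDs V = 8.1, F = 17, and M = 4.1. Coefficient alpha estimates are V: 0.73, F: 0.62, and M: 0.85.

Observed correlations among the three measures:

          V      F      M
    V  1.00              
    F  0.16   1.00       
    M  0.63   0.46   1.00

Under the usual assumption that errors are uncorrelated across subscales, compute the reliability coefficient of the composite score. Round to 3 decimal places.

Var(V+F+M) = 8.1² + 17² + 4.1² + 2·[8.1·17·0.16 + 8.1·4.1·0.63 + 17·4.1·0.46] = 371.42 + 150.033 = 521.453.
Because errors are independent across components, Cov(Tᵢ,Tⱼ) = Cov(Xᵢ,Xⱼ); the off-diagonal part of the true-score variance is the same as above.
True-score variance = [8.1²·0.73 + 17²·0.62 + 4.1²·0.85] + 150.033 = 241.364 + 150.033 = 391.396.
Reliability = 391.396 / 521.453 = 0.751.

0.751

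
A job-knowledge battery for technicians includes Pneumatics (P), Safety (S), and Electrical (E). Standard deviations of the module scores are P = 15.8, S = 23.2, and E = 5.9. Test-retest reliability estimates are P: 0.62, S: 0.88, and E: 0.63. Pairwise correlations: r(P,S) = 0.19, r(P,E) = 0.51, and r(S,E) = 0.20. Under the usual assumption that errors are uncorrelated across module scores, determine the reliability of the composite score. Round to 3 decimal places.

Var(P+S+E) = 15.8² + 23.2² + 5.9² + 2·[15.8·23.2·0.19 + 15.8·5.9·0.51 + 23.2·5.9·0.20] = 822.69 + 289.129 = 1111.82.
Because errors are independent across components, Cov(Tᵢ,Tⱼ) = Cov(Xᵢ,Xⱼ); the off-diagonal part of the true-score variance is the same as above.
True-score variance = [15.8²·0.62 + 23.2²·0.88 + 5.9²·0.63] + 289.129 = 650.358 + 289.129 = 939.487.
Reliability = 939.487 / 1111.82 = 0.845.

0.845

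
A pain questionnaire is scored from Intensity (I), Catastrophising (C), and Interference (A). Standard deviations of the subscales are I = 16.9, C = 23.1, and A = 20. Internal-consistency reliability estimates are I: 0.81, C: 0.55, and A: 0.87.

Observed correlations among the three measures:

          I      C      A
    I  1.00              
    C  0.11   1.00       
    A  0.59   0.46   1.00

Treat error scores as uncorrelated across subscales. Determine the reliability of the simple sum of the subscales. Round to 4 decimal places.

Var(I+C+A) = 16.9² + 23.1² + 20² + 2·[16.9·23.1·0.11 + 16.9·20·0.59 + 23.1·20·0.46] = 1219.22 + 909.766 = 2128.99.
Under uncorrelated errors the observed covariances equal the true-score covariances, so only the own-variance terms attenuate.
True-score variance = [16.9²·0.81 + 23.1²·0.55 + 20²·0.87] + 909.766 = 872.83 + 909.766 = 1782.6.
Reliability = 1782.6 / 2128.99 = 0.8373.

0.8373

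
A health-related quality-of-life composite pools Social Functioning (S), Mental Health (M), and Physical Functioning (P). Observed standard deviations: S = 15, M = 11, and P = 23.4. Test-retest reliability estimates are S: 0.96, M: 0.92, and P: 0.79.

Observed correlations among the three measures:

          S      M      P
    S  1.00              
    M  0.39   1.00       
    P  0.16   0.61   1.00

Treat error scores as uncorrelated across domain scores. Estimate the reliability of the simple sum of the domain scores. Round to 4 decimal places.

0.9077

Var(S+M+P) = 15² + 11² + 23.4² + 2·[15·11·0.39 + 15·23.4·0.16 + 11·23.4·0.61] = 893.56 + 555.048 = 1448.61.
Because errors are independent across components, Cov(Tᵢ,Tⱼ) = Cov(Xᵢ,Xⱼ); the off-diagonal part of the true-score variance is the same as above.
True-score variance = [15²·0.96 + 11²·0.92 + 23.4²·0.79] + 555.048 = 759.892 + 555.048 = 1314.94.
Reliability = 1314.94 / 1448.61 = 0.9077.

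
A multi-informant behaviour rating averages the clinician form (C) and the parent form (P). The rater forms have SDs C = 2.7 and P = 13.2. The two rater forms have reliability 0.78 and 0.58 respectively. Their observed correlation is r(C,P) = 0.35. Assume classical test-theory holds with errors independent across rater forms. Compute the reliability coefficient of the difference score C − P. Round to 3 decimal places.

0.522

Var(C−P) = 2.7² + 13.2² − 2·2.7·13.2·0.35 = 181.53 − 24.948 = 156.582.
With uncorrelated errors the cross-covariances are all true-score covariance, so they carry over unchanged; only the diagonal terms shrink to ρᵢσᵢ².
True-score variance = [2.7²·0.78 + 13.2²·0.58] − 24.948 = 106.745 − 24.948 = 81.7974.
Reliability = 81.7974 / 156.582 = 0.522.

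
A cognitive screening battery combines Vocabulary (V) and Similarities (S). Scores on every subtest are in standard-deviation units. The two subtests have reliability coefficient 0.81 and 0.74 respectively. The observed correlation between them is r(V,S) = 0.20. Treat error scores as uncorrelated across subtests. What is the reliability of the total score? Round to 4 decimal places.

0.8125

Var(V+S) = 2 + 2·[0.20] = 2 + 0.4 = 2.4.
Under uncorrelated errors the observed covariances equal the true-score covariances, so only the own-variance terms attenuate.
True-score variance = [0.81 + 0.74] + 0.4 = 1.55 + 0.4 = 1.95.
Reliability = 1.95 / 2.4 = 0.8125.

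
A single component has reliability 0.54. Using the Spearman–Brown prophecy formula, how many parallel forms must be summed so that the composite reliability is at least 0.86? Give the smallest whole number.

k ≥ ρ*(1−ρ₁)/(ρ₁(1−ρ*)) = 0.86·0.46 / (0.54·0.14) = 5.233.
Smallest integer k = 6.

6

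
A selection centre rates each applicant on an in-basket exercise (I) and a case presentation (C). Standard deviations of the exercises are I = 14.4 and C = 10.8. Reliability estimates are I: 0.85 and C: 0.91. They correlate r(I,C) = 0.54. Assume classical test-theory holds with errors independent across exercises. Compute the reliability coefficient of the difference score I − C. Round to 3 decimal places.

Var(I−C) = 14.4² + 10.8² − 2·14.4·10.8·0.54 = 324 − 167.962 = 156.038.
With uncorrelated errors the cross-covariances are all true-score covariance, so they carry over unchanged; only the diagonal terms shrink to ρᵢσᵢ².
True-score variance = [14.4²·0.85 + 10.8²·0.91] − 167.962 = 282.398 − 167.962 = 114.437.
Reliability = 114.437 / 156.038 = 0.733.

0.733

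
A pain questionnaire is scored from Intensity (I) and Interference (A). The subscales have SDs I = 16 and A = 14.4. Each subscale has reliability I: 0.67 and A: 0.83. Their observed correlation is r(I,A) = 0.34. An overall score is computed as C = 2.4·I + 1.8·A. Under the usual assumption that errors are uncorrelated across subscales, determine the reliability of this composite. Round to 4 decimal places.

Var(C) = 2.4²·16² + 1.8²·14.4² + 2·[4.32·16·14.4·0.34] = 2146.41 + 676.823 = 2823.23.
Because errors are independent across components, Cov(Tᵢ,Tⱼ) = Cov(Xᵢ,Xⱼ); the off-diagonal part of the true-score variance is the same as above.
True-score variance = [2.4²·16²·0.67 + 1.8²·14.4²·0.83] + 676.823 = 1545.59 + 676.823 = 2222.41.
Reliability = 2222.41 / 2823.23 = 0.7872.

0.7872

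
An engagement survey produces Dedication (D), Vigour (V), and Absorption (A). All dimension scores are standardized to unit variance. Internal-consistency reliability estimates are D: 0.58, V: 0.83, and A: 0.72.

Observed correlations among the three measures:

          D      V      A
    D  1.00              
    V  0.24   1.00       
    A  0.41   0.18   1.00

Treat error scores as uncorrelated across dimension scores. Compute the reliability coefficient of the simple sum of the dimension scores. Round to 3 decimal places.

0.813

Var(D+V+A) = 3 + 2·[0.24 + 0.41 + 0.18] = 3 + 1.66 = 4.66.
With uncorrelated errors the cross-covariances are all true-score covariance, so they carry over unchanged; only the diagonal terms shrink to ρᵢσᵢ².
True-score variance = [0.58 + 0.83 + 0.72] + 1.66 = 2.13 + 1.66 = 3.79.
Reliability = 3.79 / 4.66 = 0.813.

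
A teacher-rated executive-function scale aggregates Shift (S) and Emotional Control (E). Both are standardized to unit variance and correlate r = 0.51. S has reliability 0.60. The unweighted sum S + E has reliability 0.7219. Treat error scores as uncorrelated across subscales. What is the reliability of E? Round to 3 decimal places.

0.560

Var(S+E) = 2 + 2·0.51 = 3.020.
True-score variance = ρ_S + ρ_E + 2·0.51, so 0.7219 = (0.60 + ρ_E + 1.02) / 3.020.
ρ_E = 0.7219·3.020 − 0.60 − 1.02 = 0.560.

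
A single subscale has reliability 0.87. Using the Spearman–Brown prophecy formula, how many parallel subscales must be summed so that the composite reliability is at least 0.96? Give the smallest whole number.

k ≥ ρ*(1−ρ₁)/(ρ₁(1−ρ*)) = 0.96·0.13 / (0.87·0.04) = 3.586.
Smallest integer k = 4.

4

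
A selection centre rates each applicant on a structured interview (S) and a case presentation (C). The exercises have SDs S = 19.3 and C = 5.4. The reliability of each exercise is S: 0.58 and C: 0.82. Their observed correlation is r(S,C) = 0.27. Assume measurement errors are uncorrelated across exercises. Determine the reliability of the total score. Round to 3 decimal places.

0.647

Var(S+C) = 19.3² + 5.4² + 2·[19.3·5.4·0.27] = 401.65 + 56.2788 = 457.929.
Under uncorrelated errors the observed covariances equal the true-score covariances, so only the own-variance terms attenuate.
True-score variance = [19.3²·0.58 + 5.4²·0.82] + 56.2788 = 239.955 + 56.2788 = 296.234.
Reliability = 296.234 / 457.929 = 0.647.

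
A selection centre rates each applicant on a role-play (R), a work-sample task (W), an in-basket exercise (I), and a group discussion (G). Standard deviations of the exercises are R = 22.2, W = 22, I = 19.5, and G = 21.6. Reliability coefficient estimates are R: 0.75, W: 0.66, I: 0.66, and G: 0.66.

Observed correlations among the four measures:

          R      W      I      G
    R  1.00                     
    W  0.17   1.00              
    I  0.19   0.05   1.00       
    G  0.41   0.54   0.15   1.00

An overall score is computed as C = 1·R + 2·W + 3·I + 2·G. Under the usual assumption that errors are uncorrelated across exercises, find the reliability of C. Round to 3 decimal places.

Var(C) = 22.2² + 2²·22² + 3²·19.5² + 2²·21.6² + 2·[2·22.2·22·0.17 + 3·22.2·19.5·0.19 + 2·22.2·21.6·0.41 + 6·22·19.5·0.05 + 4·22·21.6·0.54 + 6·19.5·21.6·0.15] = 7717.33 + 4680.45 = 12397.8.
Under uncorrelated errors the observed covariances equal the true-score covariances, so only the own-variance terms attenuate.
True-score variance = [22.2²·0.75 + 2²·22²·0.66 + 3²·19.5²·0.66 + 2²·21.6²·0.66] + 4680.45 = 5137.79 + 4680.45 = 9818.25.
Reliability = 9818.25 / 12397.8 = 0.792.

0.792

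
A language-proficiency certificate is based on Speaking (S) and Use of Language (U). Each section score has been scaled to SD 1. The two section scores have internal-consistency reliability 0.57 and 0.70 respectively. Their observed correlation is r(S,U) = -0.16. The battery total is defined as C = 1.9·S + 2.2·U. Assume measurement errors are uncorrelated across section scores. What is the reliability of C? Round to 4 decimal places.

0.5776

Var(C) = 1.9² + 2.2² + 2·[4.18·(-0.16)] = 8.45 − 1.3376 = 7.1124.
Because errors are independent across components, Cov(Tᵢ,Tⱼ) = Cov(Xᵢ,Xⱼ); the off-diagonal part of the true-score variance is the same as above.
True-score variance = [1.9²·0.57 + 2.2²·0.70] − 1.3376 = 5.4457 − 1.3376 = 4.1081.
Reliability = 4.1081 / 7.1124 = 0.5776.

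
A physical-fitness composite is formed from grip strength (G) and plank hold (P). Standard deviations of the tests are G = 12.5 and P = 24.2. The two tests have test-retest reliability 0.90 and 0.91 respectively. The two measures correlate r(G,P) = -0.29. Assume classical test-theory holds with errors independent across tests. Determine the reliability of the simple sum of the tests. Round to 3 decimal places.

0.879

Var(G+P) = 12.5² + 24.2² + 2·[12.5·24.2·(-0.29)] = 741.89 − 175.45 = 566.44.
Under uncorrelated errors the observed covariances equal the true-score covariances, so only the own-variance terms attenuate.
True-score variance = [12.5²·0.90 + 24.2²·0.91] − 175.45 = 673.557 − 175.45 = 498.107.
Reliability = 498.107 / 566.44 = 0.879.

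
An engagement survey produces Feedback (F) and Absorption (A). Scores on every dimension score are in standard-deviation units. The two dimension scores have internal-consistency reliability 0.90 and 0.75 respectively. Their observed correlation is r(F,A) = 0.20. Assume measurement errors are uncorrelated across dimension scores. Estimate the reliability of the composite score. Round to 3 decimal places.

0.854

Var(F+A) = 2 + 2·[0.20] = 2 + 0.4 = 2.4.
Because errors are independent across components, Cov(Tᵢ,Tⱼ) = Cov(Xᵢ,Xⱼ); the off-diagonal part of the true-score variance is the same as above.
True-score variance = [0.90 + 0.75] + 0.4 = 1.65 + 0.4 = 2.05.
Reliability = 2.05 / 2.4 = 0.854.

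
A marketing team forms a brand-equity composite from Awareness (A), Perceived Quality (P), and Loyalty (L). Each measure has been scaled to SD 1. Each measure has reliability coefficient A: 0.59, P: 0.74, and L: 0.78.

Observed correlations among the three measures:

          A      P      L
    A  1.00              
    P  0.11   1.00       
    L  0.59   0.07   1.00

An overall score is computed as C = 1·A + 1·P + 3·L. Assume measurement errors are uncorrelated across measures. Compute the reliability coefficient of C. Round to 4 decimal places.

0.8254

Var(C) = 1 + 1 + 3² + 2·[0.11 + 3·0.59 + 3·0.07] = 11 + 4.18 = 15.18.
Because errors are independent across components, Cov(Tᵢ,Tⱼ) = Cov(Xᵢ,Xⱼ); the off-diagonal part of the true-score variance is the same as above.
True-score variance = [0.59 + 0.74 + 3²·0.78] + 4.18 = 8.35 + 4.18 = 12.53.
Reliability = 12.53 / 15.18 = 0.8254.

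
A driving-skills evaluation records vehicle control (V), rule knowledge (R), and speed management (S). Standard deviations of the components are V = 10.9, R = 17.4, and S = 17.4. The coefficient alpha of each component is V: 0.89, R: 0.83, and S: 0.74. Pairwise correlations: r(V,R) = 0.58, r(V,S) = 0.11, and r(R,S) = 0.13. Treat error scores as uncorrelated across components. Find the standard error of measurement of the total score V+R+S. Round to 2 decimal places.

11.97

Var(total) = 724.33 + 340.448 = 1064.78.
True-score variance = 581.074 + 340.448 = 921.522, so reliability = 0.8655.
Error variance = 1064.78 − 921.522 = 143.256; SEM = √143.256 = 11.97.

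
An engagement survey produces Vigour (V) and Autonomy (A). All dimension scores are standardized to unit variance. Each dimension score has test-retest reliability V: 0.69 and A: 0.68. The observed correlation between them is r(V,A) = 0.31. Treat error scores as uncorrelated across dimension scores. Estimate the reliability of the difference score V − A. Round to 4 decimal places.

0.5435

Var(V−A) = 1 + 1 − 2·0.31 = 2 − 0.62 = 1.38.
With uncorrelated errors the cross-covariances are all true-score covariance, so they carry over unchanged; only the diagonal terms shrink to ρᵢσᵢ².
True-score variance = [0.69 + 0.68] − 0.62 = 1.37 − 0.62 = 0.75.
Reliability = 0.75 / 1.38 = 0.5435.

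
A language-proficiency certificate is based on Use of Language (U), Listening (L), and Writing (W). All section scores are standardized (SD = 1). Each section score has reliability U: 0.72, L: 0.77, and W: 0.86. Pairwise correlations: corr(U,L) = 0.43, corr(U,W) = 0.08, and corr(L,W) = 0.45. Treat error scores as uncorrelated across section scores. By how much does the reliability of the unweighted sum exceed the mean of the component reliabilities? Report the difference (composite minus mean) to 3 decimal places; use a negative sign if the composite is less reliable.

Var(sum) = 3 + 1.92 = 4.92; true-score variance = 2.35 + 1.92 = 4.27; composite reliability = 0.8679.
Mean component reliability = 0.7833.
Difference = 0.8679 − 0.7833 = 0.085.

0.085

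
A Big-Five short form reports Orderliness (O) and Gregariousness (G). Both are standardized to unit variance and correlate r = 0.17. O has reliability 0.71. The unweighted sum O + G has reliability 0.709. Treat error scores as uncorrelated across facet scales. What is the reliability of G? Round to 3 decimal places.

Var(O+G) = 2 + 2·0.17 = 2.340.
True-score variance = ρ_O + ρ_G + 2·0.17, so 0.709 = (0.71 + ρ_G + 0.34) / 2.340.
ρ_G = 0.709·2.340 − 0.71 − 0.34 = 0.609.

0.609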